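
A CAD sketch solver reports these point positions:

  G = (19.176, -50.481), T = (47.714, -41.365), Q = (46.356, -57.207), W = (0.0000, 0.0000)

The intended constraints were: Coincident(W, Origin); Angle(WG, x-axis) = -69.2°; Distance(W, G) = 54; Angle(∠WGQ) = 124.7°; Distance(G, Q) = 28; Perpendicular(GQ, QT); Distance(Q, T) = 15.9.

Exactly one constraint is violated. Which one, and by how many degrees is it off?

Perpendicular(GQ, QT) — off by 9.00°.

W = (0.00, 0.00) ✓; WG at -69.20° ✓; |WG| = 54.00 ✓; ∠WGQ = 124.7° ✓; |GQ| = 28.00 ✓; ∠(GQ, QT) = 99.00° ✗; |QT| = 15.90 ✓.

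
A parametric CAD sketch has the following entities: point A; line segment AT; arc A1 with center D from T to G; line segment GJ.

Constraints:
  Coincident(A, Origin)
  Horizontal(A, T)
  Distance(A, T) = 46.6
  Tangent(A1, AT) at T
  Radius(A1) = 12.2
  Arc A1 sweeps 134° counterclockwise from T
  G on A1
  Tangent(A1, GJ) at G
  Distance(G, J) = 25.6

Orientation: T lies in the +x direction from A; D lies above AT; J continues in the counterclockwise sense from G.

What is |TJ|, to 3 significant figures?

40.1

On A1, T sits at bearing -90° from D; a 134° counterclockwise sweep puts G at bearing 44°, so G = D + 12.2·(cos 44°, sin 44°) = (55.4, 20.7). The tangent condition forces DG to be normal to GJ, so GJ runs along (−sin 44°, cos 44°); with |GJ| = 25.6, J = (37.6, 39.1). Then |TJ| = |J − T| = 40.1.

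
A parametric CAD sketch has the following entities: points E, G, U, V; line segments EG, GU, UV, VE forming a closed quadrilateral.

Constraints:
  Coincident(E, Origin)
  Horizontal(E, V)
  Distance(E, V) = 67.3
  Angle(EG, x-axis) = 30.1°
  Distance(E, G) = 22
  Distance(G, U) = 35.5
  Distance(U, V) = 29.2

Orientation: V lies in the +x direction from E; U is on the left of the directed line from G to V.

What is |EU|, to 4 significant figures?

57.39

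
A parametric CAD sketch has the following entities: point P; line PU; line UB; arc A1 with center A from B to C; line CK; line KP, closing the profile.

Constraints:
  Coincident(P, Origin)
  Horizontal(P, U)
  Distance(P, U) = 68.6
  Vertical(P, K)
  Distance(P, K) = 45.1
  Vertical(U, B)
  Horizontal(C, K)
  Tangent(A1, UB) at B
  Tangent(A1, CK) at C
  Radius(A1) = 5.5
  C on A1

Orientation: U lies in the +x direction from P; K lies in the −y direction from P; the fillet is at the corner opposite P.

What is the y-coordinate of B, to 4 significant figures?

-39.60

P is at the origin; PU is horizontal with |PU| = 68.6 and U on the +x side, so U = (68.60, 0.000). P and K share the same x with |PK| = 45.1 and K on the −y side, so K = (0.000, -45.10). The virtual corner opposite P is at (68.60, -45.10). The tangent condition forces AB to be normal to UB and since A1 is tangent to CK there, AC ⟂ CK, with radius 5.5, so the center A sits 5.5 in from both sides at A = (63.10, -39.60). That places the tangent points at B = (68.60, -39.60) on UB and C = (63.10, -45.10) on CK. So B.y = -39.60.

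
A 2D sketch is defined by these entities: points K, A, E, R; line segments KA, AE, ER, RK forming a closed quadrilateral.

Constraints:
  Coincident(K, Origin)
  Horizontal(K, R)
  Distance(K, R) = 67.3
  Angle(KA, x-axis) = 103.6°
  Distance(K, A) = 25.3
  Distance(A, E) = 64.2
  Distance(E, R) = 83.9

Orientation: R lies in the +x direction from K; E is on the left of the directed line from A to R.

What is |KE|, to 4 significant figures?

82.74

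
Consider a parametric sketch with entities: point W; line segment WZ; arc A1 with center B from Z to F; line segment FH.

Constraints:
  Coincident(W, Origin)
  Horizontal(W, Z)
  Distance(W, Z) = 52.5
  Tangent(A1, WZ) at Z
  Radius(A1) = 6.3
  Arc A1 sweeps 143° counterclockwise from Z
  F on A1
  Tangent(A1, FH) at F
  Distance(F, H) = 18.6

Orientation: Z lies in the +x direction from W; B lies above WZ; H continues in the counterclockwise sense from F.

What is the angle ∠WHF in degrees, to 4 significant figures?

114.5°

W is at the origin; WZ is horizontal with |WZ| = 52.5 and Z on the +x side, so Z = (52.50, 0.000). The tangent condition forces BZ to be normal to WZ, so B = Z + (0, 6.3) = (52.50, 6.300). On A1, Z sits at bearing -90° from B; a 143° counterclockwise sweep puts F at bearing 53°, so F = B + 6.3·(cos 53°, sin 53°) = (56.29, 11.33). The tangent condition forces BF to be normal to FH, so FH runs along (−sin 53°, cos 53°); with |FH| = 18.6, H = (41.44, 22.53). Then cos ∠WHF = HW·HF / (|HW||HF|), giving 114.5°.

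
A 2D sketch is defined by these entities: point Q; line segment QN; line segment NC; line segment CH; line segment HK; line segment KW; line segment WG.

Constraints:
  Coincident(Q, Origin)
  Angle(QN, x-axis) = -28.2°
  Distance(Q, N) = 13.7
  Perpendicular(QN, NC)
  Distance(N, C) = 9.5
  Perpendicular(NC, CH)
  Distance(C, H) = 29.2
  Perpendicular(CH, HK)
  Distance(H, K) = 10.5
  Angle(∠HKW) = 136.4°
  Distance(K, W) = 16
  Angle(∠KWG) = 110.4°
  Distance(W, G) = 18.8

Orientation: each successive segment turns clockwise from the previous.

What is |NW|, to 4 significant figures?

22.10

CH ⟂ HK, so HK runs at 61.80°; with |HK| = 10.5, K = (-13.19, 8.206). ∠HKW = 136.4° gives KW at 18.20° from the x-axis; with |KW| = 16.0, W = (2.012, 13.20). Then |NW| = |W − N| = 22.10.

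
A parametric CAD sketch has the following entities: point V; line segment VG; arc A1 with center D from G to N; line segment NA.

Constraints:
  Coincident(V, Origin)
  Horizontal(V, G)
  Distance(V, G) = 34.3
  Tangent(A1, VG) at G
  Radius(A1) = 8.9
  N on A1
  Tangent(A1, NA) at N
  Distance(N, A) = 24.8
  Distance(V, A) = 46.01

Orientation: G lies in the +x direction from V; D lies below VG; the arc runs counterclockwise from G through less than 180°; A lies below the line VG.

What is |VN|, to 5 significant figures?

27.616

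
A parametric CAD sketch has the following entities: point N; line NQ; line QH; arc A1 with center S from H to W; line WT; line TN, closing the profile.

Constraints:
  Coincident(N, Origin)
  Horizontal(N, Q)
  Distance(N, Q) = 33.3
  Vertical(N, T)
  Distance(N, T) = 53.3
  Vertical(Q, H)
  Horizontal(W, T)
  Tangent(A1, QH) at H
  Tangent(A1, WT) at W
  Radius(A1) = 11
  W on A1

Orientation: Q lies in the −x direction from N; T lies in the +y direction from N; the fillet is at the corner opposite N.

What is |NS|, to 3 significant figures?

47.8

N and T share the same x with |NT| = 53.3 and T on the +y side, so T = (0.00, 53.3). The virtual corner opposite N is at (-33.3, 53.3). A1 meets QH tangentially, so SH is at right angles to QH and since A1 is tangent to WT there, SW ⟂ WT, with radius 11.0, so the center S sits 11.0 in from both sides at S = (-22.3, 42.3). Then |NS| = |S − N| = 47.8.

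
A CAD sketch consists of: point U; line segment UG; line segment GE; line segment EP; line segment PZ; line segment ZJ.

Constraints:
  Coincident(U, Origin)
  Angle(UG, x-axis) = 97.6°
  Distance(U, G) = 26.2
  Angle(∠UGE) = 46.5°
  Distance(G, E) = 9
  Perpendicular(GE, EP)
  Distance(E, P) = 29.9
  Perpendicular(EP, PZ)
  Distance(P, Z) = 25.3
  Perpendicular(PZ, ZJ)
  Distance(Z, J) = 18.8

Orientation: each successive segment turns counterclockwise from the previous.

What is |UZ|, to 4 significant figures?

36.02

U is at the origin; UG runs at 97.6° with length 26.2, so G = (-3.465, 25.97). ∠UGE = 46.5° gives GE at -128.9° from the x-axis; with |GE| = 9.0, E = (-9.117, 18.97). The perpendicularity gives EP at right angles to GE, so EP runs at -38.90°; with |EP| = 29.9, P = (14.15, 0.1896). EP ⟂ PZ, so PZ runs at 51.10°; with |PZ| = 25.3, Z = (30.04, 19.88). Then |UZ| = |Z − U| = 36.02.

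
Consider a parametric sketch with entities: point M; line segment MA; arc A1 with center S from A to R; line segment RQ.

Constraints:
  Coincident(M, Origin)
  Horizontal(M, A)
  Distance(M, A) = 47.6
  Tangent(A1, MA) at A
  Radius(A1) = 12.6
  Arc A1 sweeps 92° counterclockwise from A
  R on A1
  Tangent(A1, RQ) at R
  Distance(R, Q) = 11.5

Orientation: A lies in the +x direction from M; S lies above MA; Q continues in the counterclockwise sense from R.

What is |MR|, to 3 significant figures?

61.6

The tangent condition forces SA to be normal to MA, so S = A + (0, 12.6) = (47.6, 12.6). On A1, A sits at bearing -90° from S; a 92° counterclockwise sweep puts R at bearing 2°, so R = S + 12.6·(cos 2°, sin 2°) = (60.2, 13.0). Then |MR| = |R − M| = 61.6.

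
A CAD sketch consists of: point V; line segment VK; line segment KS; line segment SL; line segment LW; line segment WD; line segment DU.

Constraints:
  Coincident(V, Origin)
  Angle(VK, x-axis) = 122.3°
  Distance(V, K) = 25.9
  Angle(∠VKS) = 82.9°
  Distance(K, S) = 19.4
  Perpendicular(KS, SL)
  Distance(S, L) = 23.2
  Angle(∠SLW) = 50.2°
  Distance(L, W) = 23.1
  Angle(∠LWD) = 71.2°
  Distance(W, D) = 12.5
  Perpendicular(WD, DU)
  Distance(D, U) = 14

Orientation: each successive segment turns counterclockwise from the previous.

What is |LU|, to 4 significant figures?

9.352

∠LWD = 71.2° gives WD at -172.0° from the x-axis; with |WD| = 12.5, D = (-22.15, 12.60). The perpendicularity gives DU at right angles to WD, so DU runs at -82.00°; with |DU| = 14.0, U = (-20.21, -1.261). Then |LU| = |U − L| = 9.352.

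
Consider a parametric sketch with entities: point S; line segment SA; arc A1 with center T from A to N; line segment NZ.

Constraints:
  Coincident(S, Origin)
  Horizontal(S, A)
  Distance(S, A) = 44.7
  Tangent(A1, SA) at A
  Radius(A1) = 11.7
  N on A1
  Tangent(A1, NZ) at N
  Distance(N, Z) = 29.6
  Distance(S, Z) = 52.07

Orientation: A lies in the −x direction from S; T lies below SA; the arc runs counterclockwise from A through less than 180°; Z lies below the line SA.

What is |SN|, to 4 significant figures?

56.63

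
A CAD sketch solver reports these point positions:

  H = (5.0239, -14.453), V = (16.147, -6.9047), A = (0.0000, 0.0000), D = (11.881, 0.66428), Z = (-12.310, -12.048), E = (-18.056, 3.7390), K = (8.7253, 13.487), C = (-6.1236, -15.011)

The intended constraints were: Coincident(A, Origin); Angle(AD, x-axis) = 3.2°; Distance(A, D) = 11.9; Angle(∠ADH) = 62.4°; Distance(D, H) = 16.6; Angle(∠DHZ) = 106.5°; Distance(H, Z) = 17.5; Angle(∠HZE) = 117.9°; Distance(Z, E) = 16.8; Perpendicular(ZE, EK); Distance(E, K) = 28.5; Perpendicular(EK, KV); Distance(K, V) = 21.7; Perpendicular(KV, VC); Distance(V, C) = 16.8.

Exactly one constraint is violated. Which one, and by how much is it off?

Distance(V, C) = 16.8 — off by 6.90.

A = (0.00, 0.00) ✓; AD at 3.200° ✓; |AD| = 11.90 ✓; ∠ADH = 62.40° ✓; |DH| = 16.60 ✓; ∠DHZ = 106.5° ✓; |HZ| = 17.50 ✓; ∠HZE = 117.9° ✓; |ZE| = 16.80 ✓; ∠(ZE, EK) = 90.00° ✓; |EK| = 28.50 ✓; ∠(EK, KV) = 90.00° ✓; |KV| = 21.70 ✓; ∠(KV, VC) = 90.00° ✓; |VC| = 23.70 ✗.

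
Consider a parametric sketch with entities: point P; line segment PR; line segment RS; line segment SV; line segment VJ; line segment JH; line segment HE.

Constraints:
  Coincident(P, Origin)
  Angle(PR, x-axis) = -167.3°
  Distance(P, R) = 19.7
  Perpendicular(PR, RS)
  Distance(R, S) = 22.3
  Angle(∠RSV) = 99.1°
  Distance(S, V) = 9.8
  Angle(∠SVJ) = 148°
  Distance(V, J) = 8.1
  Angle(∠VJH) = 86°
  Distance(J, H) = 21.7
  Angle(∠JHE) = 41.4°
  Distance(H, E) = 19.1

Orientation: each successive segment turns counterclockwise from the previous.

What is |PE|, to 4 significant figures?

26.23

P is at the origin; PR runs at -167.3° with length 19.7, so R = (-19.22, -4.331). PR is perpendicular to RS, so RS runs at -77.30°; with |RS| = 22.3, S = (-14.32, -26.09). ∠RSV = 99.1° gives SV at 3.600° from the x-axis; with |SV| = 9.8, V = (-4.535, -25.47). ∠SVJ = 148.0° gives VJ at 35.60° from the x-axis; with |VJ| = 8.1, J = (2.051, -20.75). ∠VJH = 86.0° gives JH at 129.6° from the x-axis; with |JH| = 21.7, H = (-11.78, -4.035). ∠JHE = 41.4° gives HE at -91.80° from the x-axis; with |HE| = 19.1, E = (-12.38, -23.13). Then |PE| = |E − P| = 26.23.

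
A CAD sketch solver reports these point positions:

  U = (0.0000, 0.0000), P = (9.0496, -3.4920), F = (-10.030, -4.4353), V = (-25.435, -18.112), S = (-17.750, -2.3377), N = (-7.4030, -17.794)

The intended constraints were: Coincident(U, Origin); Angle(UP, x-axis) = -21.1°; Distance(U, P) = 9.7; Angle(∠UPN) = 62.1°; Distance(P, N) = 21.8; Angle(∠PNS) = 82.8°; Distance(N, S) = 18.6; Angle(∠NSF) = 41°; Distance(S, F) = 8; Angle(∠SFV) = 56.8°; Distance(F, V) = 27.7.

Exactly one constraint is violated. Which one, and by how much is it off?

Distance(F, V) = 27.7 — off by 7.10.

U = (0.00, 0.00) ✓; UP at -21.10° ✓; |UP| = 9.700 ✓; ∠UPN = 62.10° ✓; |PN| = 21.80 ✓; ∠PNS = 82.80° ✓; |NS| = 18.60 ✓; ∠NSF = 41.00° ✓; |SF| = 8.000 ✓; ∠SFV = 56.80° ✓; |FV| = 20.60 ✗.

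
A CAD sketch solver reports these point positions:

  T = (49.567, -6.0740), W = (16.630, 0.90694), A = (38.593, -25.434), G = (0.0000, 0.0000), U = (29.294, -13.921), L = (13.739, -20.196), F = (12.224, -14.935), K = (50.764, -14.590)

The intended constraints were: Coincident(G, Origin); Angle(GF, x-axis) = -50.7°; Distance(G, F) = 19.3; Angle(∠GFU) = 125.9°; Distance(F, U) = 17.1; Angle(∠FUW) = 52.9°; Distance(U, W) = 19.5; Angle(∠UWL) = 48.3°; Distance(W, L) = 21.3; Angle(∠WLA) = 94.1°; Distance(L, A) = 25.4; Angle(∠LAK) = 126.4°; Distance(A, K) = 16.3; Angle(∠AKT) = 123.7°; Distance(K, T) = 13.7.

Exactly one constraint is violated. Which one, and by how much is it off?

Distance(K, T) = 13.7 — off by 5.10.

G = (0.00, 0.00) ✓; GF at -50.70° ✓; |GF| = 19.30 ✓; ∠GFU = 125.9° ✓; |FU| = 17.10 ✓; ∠FUW = 52.90° ✓; |UW| = 19.50 ✓; ∠UWL = 48.30° ✓; |WL| = 21.30 ✓; ∠WLA = 94.10° ✓; |LA| = 25.40 ✓; ∠LAK = 126.4° ✓; |AK| = 16.30 ✓; ∠AKT = 123.7° ✓; |KT| = 8.600 ✗.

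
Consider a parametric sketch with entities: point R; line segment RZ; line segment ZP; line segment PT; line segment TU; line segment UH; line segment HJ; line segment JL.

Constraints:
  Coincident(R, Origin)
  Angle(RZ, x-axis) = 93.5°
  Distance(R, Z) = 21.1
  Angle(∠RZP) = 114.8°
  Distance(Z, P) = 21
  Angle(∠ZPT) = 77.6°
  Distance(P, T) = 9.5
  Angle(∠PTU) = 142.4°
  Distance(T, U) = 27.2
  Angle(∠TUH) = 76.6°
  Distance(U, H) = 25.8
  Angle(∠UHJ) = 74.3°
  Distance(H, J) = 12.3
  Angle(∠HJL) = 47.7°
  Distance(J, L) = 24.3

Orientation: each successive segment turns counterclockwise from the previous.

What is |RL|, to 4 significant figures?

5.946

R is at the origin; RZ runs at 93.5° with length 21.1, so Z = (-1.288, 21.06). ∠RZP = 114.8° gives ZP at 158.7° from the x-axis; with |ZP| = 21.0, P = (-20.85, 28.69). ∠ZPT = 77.6° gives PT at -98.90° from the x-axis; with |PT| = 9.5, T = (-22.32, 19.30). ∠PTU = 142.4° gives TU at -61.30° from the x-axis; with |TU| = 27.2, U = (-9.261, -4.555). ∠TUH = 76.6° gives UH at 42.10° from the x-axis; with |UH| = 25.8, H = (9.882, 12.74). ∠UHJ = 74.3° gives HJ at 147.8° from the x-axis; with |HJ| = 12.3, J = (-0.5265, 19.30). ∠HJL = 47.7° gives JL at -79.90° from the x-axis; with |JL| = 24.3, L = (3.735, -4.627). Then |RL| = |L − R| = 5.946.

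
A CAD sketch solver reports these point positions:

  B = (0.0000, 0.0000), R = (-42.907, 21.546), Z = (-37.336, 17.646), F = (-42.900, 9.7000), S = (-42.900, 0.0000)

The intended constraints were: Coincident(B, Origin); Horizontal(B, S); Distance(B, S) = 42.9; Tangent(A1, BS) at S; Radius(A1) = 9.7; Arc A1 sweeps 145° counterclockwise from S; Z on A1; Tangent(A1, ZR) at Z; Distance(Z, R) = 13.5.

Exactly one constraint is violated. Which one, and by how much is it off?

Distance(Z, R) = 13.5 — off by 6.70.

B = (0.00, 0.00) ✓; B.y = 0.00, S.y = 0.00 ✓; |BS| = 42.90 ✓; ∠(FS, SB) = 90.00° ✓; |FS| = 9.700 ✓; bearing(F→Z) − bearing(F→S) = 145.0° ✓; |FZ| = 9.700 ✓; ∠(FZ, ZR) = 89.99° ✓; |ZR| = 6.800 ✗.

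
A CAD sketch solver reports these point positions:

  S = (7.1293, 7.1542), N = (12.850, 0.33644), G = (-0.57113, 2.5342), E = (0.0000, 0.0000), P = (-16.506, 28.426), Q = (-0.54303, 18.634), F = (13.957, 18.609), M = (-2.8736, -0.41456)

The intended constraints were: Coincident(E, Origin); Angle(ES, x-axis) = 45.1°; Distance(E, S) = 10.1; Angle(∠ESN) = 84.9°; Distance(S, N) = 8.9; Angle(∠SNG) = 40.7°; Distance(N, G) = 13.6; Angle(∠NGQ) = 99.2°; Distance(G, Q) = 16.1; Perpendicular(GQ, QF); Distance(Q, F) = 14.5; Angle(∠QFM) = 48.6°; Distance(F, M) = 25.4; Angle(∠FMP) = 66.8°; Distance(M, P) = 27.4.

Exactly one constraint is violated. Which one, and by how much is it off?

Distance(M, P) = 27.4 — off by 4.50.

E = (0.00, 0.00) ✓; ES at 45.10° ✓; |ES| = 10.10 ✓; ∠ESN = 84.90° ✓; |SN| = 8.900 ✓; ∠SNG = 40.70° ✓; |NG| = 13.60 ✓; ∠NGQ = 99.20° ✓; |GQ| = 16.10 ✓; ∠(GQ, QF) = 90.00° ✓; |QF| = 14.50 ✓; ∠QFM = 48.60° ✓; |FM| = 25.40 ✓; ∠FMP = 66.80° ✓; |MP| = 31.90 ✗.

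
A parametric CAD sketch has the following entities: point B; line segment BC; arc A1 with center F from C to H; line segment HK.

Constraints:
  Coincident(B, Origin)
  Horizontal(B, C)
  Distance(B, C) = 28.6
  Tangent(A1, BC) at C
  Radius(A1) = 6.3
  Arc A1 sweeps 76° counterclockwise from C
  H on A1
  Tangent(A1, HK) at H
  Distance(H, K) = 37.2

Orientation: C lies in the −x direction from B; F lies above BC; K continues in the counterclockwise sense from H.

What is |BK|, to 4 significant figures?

43.04

B is at the origin; B and C share the same y with |BC| = 28.6 and C on the −x side, so C = (-28.60, 0.000). Since A1 is tangent to BC there, FC ⟂ BC, so F = C + (0, 6.3) = (-28.60, 6.300). On A1, C sits at bearing -90° from F; a 76° counterclockwise sweep puts H at bearing -14°, so H = F + 6.3·(cos -14°, sin -14°) = (-22.49, 4.776). Since A1 is tangent to HK there, FH ⟂ HK, so HK runs along (−sin -14°, cos -14°); with |HK| = 37.2, K = (-13.49, 40.87). Then |BK| = |K − B| = 43.04.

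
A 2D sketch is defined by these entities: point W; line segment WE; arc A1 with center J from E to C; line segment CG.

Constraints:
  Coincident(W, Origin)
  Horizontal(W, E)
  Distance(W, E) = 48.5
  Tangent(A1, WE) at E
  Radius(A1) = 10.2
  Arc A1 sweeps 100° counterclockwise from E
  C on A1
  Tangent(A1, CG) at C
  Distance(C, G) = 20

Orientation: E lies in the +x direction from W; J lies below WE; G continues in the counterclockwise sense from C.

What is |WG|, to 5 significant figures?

52.543

On A1, E sits at bearing 90° from J; a 100° counterclockwise sweep puts C at bearing 190°, so C = J + 10.2·(cos 190°, sin 190°) = (38.455, -11.971). Tangency of A1 to CG means the radius JC is perpendicular to CG, so CG runs along (−sin 190°, cos 190°); with |CG| = 20.0, G = (41.928, -31.667). Then |WG| = |G − W| = 52.543.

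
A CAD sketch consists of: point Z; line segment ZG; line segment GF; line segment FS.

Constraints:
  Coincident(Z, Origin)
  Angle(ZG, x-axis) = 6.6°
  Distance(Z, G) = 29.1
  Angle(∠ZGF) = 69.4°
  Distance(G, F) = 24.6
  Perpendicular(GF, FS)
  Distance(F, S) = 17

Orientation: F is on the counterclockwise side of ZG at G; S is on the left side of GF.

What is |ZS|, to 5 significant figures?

17.638

Z is at the origin; ZG runs at 6.6° with length 29.1, so G = 29.1·(cos 6.6°, sin 6.6°) = (28.907, 3.3447). ∠ZGF = 69.4°, so GF runs at 6.6° + (180° − 69.4°) = 117.20° from the x-axis; with |GF| = 24.6, F = G + 24.6·(cos 117.20°, sin 117.20°) = (17.663, 25.224). The perpendicularity gives FS at right angles to GF; with |FS| = 17.0 on the left of GF, S = F + 17.0·(-0.88942, -0.45710) = (2.5425, 17.454). Then |ZS| = |S − Z| = 17.638.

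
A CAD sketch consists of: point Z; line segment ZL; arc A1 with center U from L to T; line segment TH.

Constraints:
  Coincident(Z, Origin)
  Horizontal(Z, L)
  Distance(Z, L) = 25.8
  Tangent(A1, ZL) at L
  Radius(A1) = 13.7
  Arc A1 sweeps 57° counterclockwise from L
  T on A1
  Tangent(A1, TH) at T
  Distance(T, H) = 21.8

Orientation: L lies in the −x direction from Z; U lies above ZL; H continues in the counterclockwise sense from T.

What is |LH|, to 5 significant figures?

33.869

On A1, L sits at bearing -90° from U; a 57° counterclockwise sweep puts T at bearing -33°, so T = U + 13.7·(cos -33°, sin -33°) = (-14.310, 6.2384). A1 meets TH tangentially, so UT is at right angles to TH, so TH runs along (−sin -33°, cos -33°); with |TH| = 21.8, H = (-2.4371, 24.521). Then |LH| = |H − L| = 33.869.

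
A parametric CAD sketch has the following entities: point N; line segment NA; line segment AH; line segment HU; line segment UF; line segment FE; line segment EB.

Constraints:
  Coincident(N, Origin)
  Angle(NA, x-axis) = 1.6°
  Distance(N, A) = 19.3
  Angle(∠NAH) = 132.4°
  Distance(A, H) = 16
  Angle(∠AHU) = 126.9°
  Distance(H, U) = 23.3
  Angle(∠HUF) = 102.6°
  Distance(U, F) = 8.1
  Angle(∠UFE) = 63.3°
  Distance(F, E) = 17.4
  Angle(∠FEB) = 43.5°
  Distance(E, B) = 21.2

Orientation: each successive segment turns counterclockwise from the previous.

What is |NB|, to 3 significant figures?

50.5

N is at the origin; NA runs at 1.6° with length 19.3, so A = (19.3, 0.539). ∠NAH = 132.4° gives AH at 49.2° from the x-axis; with |AH| = 16.0, H = (29.7, 12.7). ∠AHU = 126.9° gives HU at 102° from the x-axis; with |HU| = 23.3, U = (24.8, 35.4). ∠HUF = 102.6° gives UF at 180° from the x-axis; with |UF| = 8.1, F = (16.7, 35.5). ∠UFE = 63.3° gives FE at -63.6° from the x-axis; with |FE| = 17.4, E = (24.4, 19.9). ∠FEB = 43.5° gives EB at 72.9° from the x-axis; with |EB| = 21.2, B = (30.7, 40.1). Then |NB| = |B − N| = 50.5.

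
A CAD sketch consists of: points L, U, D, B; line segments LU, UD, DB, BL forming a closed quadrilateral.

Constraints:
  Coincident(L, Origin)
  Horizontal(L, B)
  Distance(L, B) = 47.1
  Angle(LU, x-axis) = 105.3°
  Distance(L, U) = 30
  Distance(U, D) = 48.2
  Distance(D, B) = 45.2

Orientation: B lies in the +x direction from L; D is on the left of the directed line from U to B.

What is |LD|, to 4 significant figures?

58.18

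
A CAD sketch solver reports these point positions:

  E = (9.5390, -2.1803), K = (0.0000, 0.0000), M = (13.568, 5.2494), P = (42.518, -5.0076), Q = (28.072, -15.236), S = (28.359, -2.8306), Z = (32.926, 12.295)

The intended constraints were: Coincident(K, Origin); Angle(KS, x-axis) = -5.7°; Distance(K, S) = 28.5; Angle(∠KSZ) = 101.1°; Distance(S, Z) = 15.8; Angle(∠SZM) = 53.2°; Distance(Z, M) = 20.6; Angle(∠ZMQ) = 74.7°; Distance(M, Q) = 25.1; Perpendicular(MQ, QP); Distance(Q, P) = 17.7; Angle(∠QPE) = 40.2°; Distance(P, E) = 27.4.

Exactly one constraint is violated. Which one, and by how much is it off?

Distance(P, E) = 27.4 — off by 5.70.

K = (0.00, 0.00) ✓; KS at -5.700° ✓; |KS| = 28.50 ✓; ∠KSZ = 101.1° ✓; |SZ| = 15.80 ✓; ∠SZM = 53.20° ✓; |ZM| = 20.60 ✓; ∠ZMQ = 74.70° ✓; |MQ| = 25.10 ✓; ∠(MQ, QP) = 90.00° ✓; |QP| = 17.70 ✓; ∠QPE = 40.20° ✓; |PE| = 33.10 ✗.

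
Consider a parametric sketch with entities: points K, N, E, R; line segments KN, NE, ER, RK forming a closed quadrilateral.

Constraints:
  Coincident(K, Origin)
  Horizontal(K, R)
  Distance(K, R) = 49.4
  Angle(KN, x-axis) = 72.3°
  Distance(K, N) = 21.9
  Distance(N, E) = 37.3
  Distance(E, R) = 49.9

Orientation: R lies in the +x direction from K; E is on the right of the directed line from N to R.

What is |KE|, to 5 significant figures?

16.316

K is at the origin; K and R share the same y with |KR| = 49.4 and R in +x, so R = (49.4, 0). KN runs at 72.3° with |KN| = 21.9, so N = (6.6583, 20.863). E is determined by |NE| = 37.3 and |ER| = 49.9 together: it lies at the intersection of circle(N, 37.3) and circle(R, 49.9). With |NR| = 47.562, the foot of the radical line on NR is 12.230 from N and the perpendicular offset is √(37.3² − 12.230²) = 35.238. Taking the right-of-NR solution: E = (2.1920, -16.168).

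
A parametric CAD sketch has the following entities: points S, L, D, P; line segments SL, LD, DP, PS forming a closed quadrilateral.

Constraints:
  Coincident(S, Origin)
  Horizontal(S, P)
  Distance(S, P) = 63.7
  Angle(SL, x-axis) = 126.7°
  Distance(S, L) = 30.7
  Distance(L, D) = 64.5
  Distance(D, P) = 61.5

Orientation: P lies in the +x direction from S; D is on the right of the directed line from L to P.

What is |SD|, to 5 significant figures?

34.532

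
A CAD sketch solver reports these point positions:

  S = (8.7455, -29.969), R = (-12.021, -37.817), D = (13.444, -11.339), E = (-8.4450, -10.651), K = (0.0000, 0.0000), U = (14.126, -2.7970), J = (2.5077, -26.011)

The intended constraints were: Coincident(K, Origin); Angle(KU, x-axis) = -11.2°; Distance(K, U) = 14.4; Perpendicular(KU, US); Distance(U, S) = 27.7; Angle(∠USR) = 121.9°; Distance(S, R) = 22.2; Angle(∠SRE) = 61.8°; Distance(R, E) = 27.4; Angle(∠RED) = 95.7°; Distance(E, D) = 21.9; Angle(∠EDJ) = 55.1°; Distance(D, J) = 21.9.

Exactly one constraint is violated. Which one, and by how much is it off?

Distance(D, J) = 21.9 — off by 3.60.

K = (0.00, 0.00) ✓; KU at -11.20° ✓; |KU| = 14.40 ✓; ∠(KU, US) = 90.00° ✓; |US| = 27.70 ✓; ∠USR = 121.9° ✓; |SR| = 22.20 ✓; ∠SRE = 61.80° ✓; |RE| = 27.40 ✓; ∠RED = 95.70° ✓; |ED| = 21.90 ✓; ∠EDJ = 55.10° ✓; |DJ| = 18.30 ✗.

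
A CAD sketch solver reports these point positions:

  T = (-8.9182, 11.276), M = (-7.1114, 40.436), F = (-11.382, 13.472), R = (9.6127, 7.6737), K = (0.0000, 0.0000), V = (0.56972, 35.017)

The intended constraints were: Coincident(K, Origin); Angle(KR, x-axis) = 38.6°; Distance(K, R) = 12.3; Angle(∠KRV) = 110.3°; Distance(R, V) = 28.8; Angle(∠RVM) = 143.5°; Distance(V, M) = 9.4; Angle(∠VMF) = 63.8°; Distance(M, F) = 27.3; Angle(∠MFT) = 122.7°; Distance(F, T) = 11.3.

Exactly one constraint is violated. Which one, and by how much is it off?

Distance(F, T) = 11.3 — off by 8.00.

K = (0.00, 0.00) ✓; KR at 38.60° ✓; |KR| = 12.30 ✓; ∠KRV = 110.3° ✓; |RV| = 28.80 ✓; ∠RVM = 143.5° ✓; |VM| = 9.400 ✓; ∠VMF = 63.80° ✓; |MF| = 27.30 ✓; ∠MFT = 122.7° ✓; |FT| = 3.300 ✗.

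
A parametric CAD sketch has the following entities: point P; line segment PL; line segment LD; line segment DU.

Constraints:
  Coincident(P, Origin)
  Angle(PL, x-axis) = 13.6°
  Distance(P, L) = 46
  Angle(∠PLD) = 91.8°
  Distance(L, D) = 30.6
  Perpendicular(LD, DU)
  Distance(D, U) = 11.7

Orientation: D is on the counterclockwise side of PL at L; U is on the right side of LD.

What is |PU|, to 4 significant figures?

65.98

P is at the origin; PL runs at 13.6° with length 46.0, so L = 46.0·(cos 13.6°, sin 13.6°) = (44.71, 10.82). ∠PLD = 91.8°, so LD runs at 13.6° + (180° − 91.8°) = 101.8° from the x-axis; with |LD| = 30.6, D = L + 30.6·(cos 101.8°, sin 101.8°) = (38.45, 40.77). LD ⟂ DU; with |DU| = 11.7 on the right of LD, U = D + 11.7·(0.9789, 0.2045) = (49.91, 43.16). Then |PU| = |U − P| = 65.98.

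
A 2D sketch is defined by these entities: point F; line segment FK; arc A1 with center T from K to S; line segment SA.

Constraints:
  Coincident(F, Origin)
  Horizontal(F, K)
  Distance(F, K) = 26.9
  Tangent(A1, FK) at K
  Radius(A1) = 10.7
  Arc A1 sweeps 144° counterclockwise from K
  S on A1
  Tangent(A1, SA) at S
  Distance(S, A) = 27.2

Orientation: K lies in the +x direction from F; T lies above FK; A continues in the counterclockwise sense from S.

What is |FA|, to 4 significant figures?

37.07

F is at the origin; FK is horizontal with |FK| = 26.9 and K on the +x side, so K = (26.90, 0.000). The tangent condition forces TK to be normal to FK, so T = K + (0, 10.7) = (26.90, 10.70). On A1, K sits at bearing -90° from T; a 144° counterclockwise sweep puts S at bearing 54°, so S = T + 10.7·(cos 54°, sin 54°) = (33.19, 19.36). The tangent condition forces TS to be normal to SA, so SA runs along (−sin 54°, cos 54°); with |SA| = 27.2, A = (11.18, 35.34). Then |FA| = |A − F| = 37.07.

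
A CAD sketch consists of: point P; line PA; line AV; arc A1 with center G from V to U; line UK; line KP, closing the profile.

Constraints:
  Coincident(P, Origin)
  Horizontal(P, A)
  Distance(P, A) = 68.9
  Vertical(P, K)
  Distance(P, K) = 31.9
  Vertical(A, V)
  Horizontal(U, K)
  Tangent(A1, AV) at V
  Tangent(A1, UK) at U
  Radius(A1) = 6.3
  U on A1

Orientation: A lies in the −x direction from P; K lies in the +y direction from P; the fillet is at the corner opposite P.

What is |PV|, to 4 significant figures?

73.50

The virtual corner opposite P is at (-68.90, 31.90). The tangent condition forces GV to be normal to AV and since A1 is tangent to UK there, GU ⟂ UK, with radius 6.3, so the center G sits 6.3 in from both sides at G = (-62.60, 25.60). That places the tangent points at V = (-68.90, 25.60) on AV and U = (-62.60, 31.90) on UK. Then |PV| = |V − P| = 73.50.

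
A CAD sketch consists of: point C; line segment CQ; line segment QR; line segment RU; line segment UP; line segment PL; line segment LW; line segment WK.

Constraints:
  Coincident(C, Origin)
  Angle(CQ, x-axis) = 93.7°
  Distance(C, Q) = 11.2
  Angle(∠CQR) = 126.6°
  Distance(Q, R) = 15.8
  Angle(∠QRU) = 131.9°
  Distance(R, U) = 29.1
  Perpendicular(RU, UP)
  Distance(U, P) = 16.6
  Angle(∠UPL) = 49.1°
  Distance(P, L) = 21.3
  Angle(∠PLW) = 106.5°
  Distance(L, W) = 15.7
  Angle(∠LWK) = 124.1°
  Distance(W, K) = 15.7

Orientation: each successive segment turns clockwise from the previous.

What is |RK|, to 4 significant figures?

37.77

C is at the origin; CQ runs at 93.7° with length 11.2, so Q = (-0.7228, 11.18). ∠CQR = 126.6° gives QR at 40.30° from the x-axis; with |QR| = 15.8, R = (11.33, 21.40). ∠QRU = 131.9° gives RU at -7.800° from the x-axis; with |RU| = 29.1, U = (40.16, 17.45). RU is perpendicular to UP, so UP runs at -97.80°; with |UP| = 16.6, P = (37.91, 1.000). ∠UPL = 49.1° gives PL at 131.3° from the x-axis; with |PL| = 21.3, L = (23.85, 17.00). ∠PLW = 106.5° gives LW at 57.80° from the x-axis; with |LW| = 15.7, W = (32.21, 30.29). ∠LWK = 124.1° gives WK at 1.900° from the x-axis; with |WK| = 15.7, K = (47.90, 30.81). Then |RK| = |K − R| = 37.77.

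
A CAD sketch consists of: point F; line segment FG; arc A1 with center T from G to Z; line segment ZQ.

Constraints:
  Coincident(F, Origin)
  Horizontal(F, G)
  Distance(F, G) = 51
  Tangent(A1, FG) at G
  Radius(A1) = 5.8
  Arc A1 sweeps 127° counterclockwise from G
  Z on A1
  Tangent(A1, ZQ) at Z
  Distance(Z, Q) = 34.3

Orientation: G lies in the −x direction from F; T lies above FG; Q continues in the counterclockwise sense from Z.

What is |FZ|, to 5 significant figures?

47.290

The tangent condition forces TG to be normal to FG, so T = G + (0, 5.8) = (-51.000, 5.8000). On A1, G sits at bearing -90° from T; a 127° counterclockwise sweep puts Z at bearing 37°, so Z = T + 5.8·(cos 37°, sin 37°) = (-46.368, 9.2905). Then |FZ| = |Z − F| = 47.290.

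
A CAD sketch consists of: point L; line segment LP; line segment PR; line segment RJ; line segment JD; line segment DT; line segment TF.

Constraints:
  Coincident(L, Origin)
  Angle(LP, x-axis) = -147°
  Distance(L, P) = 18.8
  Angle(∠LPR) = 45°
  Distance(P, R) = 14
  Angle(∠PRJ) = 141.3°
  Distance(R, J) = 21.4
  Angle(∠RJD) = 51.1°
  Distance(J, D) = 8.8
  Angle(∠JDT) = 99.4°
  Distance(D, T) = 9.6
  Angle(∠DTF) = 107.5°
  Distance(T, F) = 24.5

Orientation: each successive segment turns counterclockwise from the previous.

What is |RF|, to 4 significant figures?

25.22

L is at the origin; LP runs at -147.0° with length 18.8, so P = (-15.77, -10.24). ∠LPR = 45.0° gives PR at -12.00° from the x-axis; with |PR| = 14.0, R = (-2.073, -13.15). ∠PRJ = 141.3° gives RJ at 26.70° from the x-axis; with |RJ| = 21.4, J = (17.05, -3.535). ∠RJD = 51.1° gives JD at 155.6° from the x-axis; with |JD| = 8.8, D = (9.031, 0.1008). ∠JDT = 99.4° gives DT at -123.8° from the x-axis; with |DT| = 9.6, T = (3.691, -7.877). ∠DTF = 107.5° gives TF at -51.30° from the x-axis; with |TF| = 24.5, F = (19.01, -27.00). Then |RF| = |F − R| = 25.22.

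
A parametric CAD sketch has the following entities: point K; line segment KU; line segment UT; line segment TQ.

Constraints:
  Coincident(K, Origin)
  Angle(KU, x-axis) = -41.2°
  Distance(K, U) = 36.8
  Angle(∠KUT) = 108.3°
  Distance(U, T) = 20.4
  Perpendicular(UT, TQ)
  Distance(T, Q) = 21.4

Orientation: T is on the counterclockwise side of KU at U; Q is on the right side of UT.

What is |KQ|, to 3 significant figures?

64.8

∠KUT = 108.3°, so UT runs at -41.2° + (180° − 108.3°) = 30.5° from the x-axis; with |UT| = 20.4, T = U + 20.4·(cos 30.5°, sin 30.5°) = (45.3, -13.9). UT ⟂ TQ; with |TQ| = 21.4 on the right of UT, Q = T + 21.4·(0.508, -0.862) = (56.1, -32.3). Then |KQ| = |Q − K| = 64.8.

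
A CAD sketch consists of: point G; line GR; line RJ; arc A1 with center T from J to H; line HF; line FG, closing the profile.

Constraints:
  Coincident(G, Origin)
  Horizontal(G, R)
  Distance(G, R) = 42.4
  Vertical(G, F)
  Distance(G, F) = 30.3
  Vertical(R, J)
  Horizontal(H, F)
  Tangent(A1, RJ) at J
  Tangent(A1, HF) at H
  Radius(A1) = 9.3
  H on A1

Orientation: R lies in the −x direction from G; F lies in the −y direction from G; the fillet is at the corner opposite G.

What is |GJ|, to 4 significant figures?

47.32

G is at the origin; G and R share the same y with |GR| = 42.4 and R on the −x side, so R = (-42.40, 0.000). G and F share the same x with |GF| = 30.3 and F on the −y side, so F = (0.000, -30.30). The virtual corner opposite G is at (-42.40, -30.30). Tangency of A1 to RJ means the radius TJ is perpendicular to RJ and tangency of A1 to HF means the radius TH is perpendicular to HF, with radius 9.3, so the center T sits 9.3 in from both sides at T = (-33.10, -21.00). That places the tangent points at J = (-42.40, -21.00) on RJ and H = (-33.10, -30.30) on HF. Then |GJ| = |J − G| = 47.32.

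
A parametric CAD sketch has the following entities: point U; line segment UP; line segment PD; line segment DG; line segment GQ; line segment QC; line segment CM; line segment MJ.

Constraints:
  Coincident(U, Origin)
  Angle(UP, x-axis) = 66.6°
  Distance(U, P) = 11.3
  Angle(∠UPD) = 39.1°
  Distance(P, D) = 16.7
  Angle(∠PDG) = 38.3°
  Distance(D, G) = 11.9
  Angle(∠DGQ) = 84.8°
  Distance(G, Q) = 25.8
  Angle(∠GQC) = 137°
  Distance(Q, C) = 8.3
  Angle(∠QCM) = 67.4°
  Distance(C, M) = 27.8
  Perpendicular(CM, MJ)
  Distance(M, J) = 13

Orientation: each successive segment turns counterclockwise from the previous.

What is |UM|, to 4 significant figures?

17.35

U is at the origin; UP runs at 66.6° with length 11.3, so P = (4.488, 10.37). ∠UPD = 39.1° gives PD at -152.5° from the x-axis; with |PD| = 16.7, D = (-10.33, 2.659). ∠PDG = 38.3° gives DG at -10.80° from the x-axis; with |DG| = 11.9, G = (1.364, 0.4296). ∠DGQ = 84.8° gives GQ at 84.40° from the x-axis; with |GQ| = 25.8, Q = (3.882, 26.11). ∠GQC = 137.0° gives QC at 127.4° from the x-axis; with |QC| = 8.3, C = (-1.160, 32.70). ∠QCM = 67.4° gives CM at -120.0° from the x-axis; with |CM| = 27.8, M = (-15.06, 8.625). Then |UM| = |M − U| = 17.35.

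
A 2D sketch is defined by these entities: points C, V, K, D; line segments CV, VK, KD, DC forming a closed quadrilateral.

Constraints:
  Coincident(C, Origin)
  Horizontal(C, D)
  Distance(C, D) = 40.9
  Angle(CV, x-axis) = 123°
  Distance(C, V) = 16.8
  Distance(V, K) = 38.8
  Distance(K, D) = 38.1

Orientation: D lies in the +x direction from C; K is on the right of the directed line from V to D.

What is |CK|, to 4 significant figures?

22.14

Checks: |VK| = 38.80 ✓; |KD| = 38.10 ✓.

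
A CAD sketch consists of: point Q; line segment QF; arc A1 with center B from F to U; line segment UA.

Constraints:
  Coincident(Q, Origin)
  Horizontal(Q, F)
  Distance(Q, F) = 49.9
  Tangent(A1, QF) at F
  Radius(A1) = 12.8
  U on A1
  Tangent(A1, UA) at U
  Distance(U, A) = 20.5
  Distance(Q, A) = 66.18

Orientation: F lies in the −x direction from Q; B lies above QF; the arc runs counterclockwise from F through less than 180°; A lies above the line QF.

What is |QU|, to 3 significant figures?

46.3

Checks: ∠(BF, FQ) = 90.00° ✓; |BF| = 12.80 ✓; |BU| = 12.80 ✓; ∠(BU, UA) = 90.00° ✓; |UA| = 20.50 ✓; |QA| = 66.18 ✓.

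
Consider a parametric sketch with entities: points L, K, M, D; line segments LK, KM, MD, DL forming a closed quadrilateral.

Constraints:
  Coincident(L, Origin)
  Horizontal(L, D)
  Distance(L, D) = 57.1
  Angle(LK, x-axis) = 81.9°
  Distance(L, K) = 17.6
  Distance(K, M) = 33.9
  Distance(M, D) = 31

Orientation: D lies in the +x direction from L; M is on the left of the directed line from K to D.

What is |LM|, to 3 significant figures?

42.5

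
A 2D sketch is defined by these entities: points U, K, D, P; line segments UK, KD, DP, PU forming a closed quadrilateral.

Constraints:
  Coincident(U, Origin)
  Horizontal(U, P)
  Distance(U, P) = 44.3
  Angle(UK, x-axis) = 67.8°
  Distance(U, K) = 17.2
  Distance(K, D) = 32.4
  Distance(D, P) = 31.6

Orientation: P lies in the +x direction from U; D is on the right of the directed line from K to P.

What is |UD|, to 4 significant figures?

22.20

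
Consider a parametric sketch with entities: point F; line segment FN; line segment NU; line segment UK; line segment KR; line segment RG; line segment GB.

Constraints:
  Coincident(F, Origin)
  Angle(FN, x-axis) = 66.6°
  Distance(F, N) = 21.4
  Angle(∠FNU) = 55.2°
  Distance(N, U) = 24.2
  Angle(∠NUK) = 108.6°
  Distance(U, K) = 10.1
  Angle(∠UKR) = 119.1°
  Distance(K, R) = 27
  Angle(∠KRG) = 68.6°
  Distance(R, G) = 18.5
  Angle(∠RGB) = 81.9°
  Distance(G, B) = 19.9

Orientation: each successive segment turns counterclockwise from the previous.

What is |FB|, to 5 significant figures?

13.315

F is at the origin; FN runs at 66.6° with length 21.4, so N = (8.4990, 19.640). ∠FNU = 55.2° gives NU at -168.60° from the x-axis; with |NU| = 24.2, U = (-15.224, 14.857). ∠NUK = 108.6° gives UK at -97.200° from the x-axis; with |UK| = 10.1, K = (-16.489, 4.8363). ∠UKR = 119.1° gives KR at -36.300° from the x-axis; with |KR| = 27.0, R = (5.2706, -11.148). ∠KRG = 68.6° gives RG at 75.100° from the x-axis; with |RG| = 18.5, G = (10.028, 6.7299). ∠RGB = 81.9° gives GB at 173.20° from the x-axis; with |GB| = 19.9, B = (-9.7325, 9.0861). Then |FB| = |B − F| = 13.315.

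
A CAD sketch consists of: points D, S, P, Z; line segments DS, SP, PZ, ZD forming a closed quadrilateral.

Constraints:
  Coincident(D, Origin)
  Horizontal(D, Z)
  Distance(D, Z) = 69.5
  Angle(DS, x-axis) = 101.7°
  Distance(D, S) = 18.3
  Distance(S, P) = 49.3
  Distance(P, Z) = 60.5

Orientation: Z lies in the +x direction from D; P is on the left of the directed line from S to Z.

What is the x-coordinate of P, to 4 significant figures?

34.36

D is at the origin; DZ is horizontal with |DZ| = 69.5 and Z in +x, so Z = (69.5, 0). DS runs at 101.7° with |DS| = 18.3, so S = (-3.711, 17.92). P is determined by |SP| = 49.3 and |PZ| = 60.5 together: it lies at the intersection of circle(S, 49.3) and circle(Z, 60.5). With |SZ| = 75.37, the foot of the radical line on SZ is 29.53 from S and the perpendicular offset is √(49.3² − 29.53²) = 39.48. Taking the left-of-SZ solution: P = (34.36, 49.25).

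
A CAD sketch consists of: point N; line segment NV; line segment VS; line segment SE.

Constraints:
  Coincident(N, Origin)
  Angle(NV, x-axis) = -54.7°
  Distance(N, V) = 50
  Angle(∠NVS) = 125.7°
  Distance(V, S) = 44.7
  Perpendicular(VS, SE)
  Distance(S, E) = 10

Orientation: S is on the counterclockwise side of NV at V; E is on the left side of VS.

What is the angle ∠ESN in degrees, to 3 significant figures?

61.2°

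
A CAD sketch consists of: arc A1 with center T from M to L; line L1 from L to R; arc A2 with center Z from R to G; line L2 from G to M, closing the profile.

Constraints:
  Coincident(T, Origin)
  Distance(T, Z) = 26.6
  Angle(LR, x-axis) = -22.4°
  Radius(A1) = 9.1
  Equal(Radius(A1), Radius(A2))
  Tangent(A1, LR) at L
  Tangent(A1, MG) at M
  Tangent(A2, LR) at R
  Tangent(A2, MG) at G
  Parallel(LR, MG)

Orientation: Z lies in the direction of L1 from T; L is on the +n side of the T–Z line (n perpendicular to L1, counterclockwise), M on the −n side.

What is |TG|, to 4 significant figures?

28.11

Tangency of A1 to both parallel lines with radius 9.1 puts L and M at T ± 9.1·n: L = (3.468, 8.413), M = (-3.468, -8.413). Equal radii place R and G the same way about Z: R = Z + 9.1·n = (28.06, -1.723), G = Z − 9.1·n = (21.13, -18.55). Then |TG| = |G − T| = 28.11.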